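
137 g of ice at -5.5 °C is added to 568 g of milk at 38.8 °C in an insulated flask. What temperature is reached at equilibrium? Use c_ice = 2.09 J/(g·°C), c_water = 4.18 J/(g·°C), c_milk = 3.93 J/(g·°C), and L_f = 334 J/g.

T_f ≈ 14.0 °C

Energy conservation, ΣQ = 0:
ice -5.5→0 °C: 137×2.09×5.5 = 1574.8; latent heat to melt: 137×334 = 45758; warm the meltwater: 572.66 T; milk: 2232.2(T − 38.8)
2804.9 T = 86611 − 47333 = 39278
T ≈ 14.00 °C — above 0 °C, consistent with complete melting.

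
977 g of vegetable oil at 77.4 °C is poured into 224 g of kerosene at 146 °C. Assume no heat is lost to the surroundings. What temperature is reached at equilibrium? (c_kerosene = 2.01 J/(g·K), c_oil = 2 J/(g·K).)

T_f ≈ 90.2 °C

Taking heat into each body as positive, Σ m c ΔT = 0:
224·2.01·(T − 146) + 977·2·(T − 77.4) = 0
(450.24 + 1954) T = 450.24·146 + 1954·77.4
T ≈ 90.25 °C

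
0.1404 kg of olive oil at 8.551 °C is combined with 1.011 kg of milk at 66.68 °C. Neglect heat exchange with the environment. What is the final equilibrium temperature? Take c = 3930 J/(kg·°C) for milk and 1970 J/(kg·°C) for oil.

T_f ≈ 62.9 °C

Setting the total heat transfer to zero:
1.011·3930·(T − 66.68) + 0.1404·1970·(T − 8.551) = 0
4249.8 T = 267300
T = 267300/4249.8 ≈ 62.90 °C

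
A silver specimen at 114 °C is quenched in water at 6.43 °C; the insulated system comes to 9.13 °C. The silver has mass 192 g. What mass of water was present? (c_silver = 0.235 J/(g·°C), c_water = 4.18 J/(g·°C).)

Conservation of energy gives ΣQ = 0:
192·0.235·(9.13 − 114) + m·4.18·(9.13 − 6.43) = 0
11.29 m = 4731.7
m = 4731.7/11.29 ≈ 419.3 g

m ≈ 419 g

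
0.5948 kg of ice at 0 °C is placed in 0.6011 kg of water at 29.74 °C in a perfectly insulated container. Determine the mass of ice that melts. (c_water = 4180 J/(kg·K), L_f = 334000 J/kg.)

m_melted ≈ 0.224 kg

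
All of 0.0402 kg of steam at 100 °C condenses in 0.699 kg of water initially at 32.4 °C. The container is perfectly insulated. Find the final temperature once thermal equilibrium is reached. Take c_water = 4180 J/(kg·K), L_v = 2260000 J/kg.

T_f ≈ 65.5 °C

Sum of m c ΔT and latent-heat terms is zero:
latent heat released on condensation: 0.0402×2260000 = 90852
  condensate cools 100→T: 0.0402×4180×(T − 100) = 168.04(T − 100)
  water warms: 0.699×4180×(T − 32.4) = 2921.8(T − 32.4)
3089.9 T = 90852 + 16804 + 94667 = 202323
T ≈ 65.48 °C, under the boiling point, so the assumption holds.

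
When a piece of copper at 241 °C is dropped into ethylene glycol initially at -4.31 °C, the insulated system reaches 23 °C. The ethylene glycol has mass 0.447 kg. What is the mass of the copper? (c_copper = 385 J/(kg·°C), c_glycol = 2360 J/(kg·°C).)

m ≈ 0.343 kg

Setting the total heat transfer to zero:
m×385×(23 − 241) + 0.447×2360×(23 − (-4.31)) = 0
-83930 m = -28810
m = -28810/-83930 ≈ 0.3433 kg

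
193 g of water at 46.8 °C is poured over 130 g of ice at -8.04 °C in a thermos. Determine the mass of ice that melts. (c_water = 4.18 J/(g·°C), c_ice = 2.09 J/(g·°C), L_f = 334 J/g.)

m_melted ≈ 106 g

Cooling the water to 0 °C releases 193×4.18×46.8 = 37755 J.
Warming the ice to 0 °C takes 130×2.09×8.04 = 2184.5 J, leaving 35571 J for melting.
Melting all 130 g of ice would need 130×334 = 43420 J.
35571 J < 43420 J, so only part of the ice melts and the system sits at 0 °C.
Mass melted = 35571/334 ≈ 106.5 g.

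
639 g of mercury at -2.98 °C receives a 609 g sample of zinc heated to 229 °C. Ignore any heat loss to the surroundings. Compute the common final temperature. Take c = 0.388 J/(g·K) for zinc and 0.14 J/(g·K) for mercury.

Conservation of energy gives ΣQ = 0:
609×0.388×(T − 229) + 639×0.14×(T − (-2.98)) = 0
236.29(T − 229) + 89.46(T − (-2.98)) = 0
325.75 T = 53844
T = 53844 / 325.75 = 165 °C

T_f ≈ 165.3 °C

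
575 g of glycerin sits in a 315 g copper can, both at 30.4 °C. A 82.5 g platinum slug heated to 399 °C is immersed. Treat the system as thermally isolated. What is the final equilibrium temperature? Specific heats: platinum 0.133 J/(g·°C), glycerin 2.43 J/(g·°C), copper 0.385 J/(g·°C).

Let T be the final temperature. ΣQ_i = 0:
82.5×0.133×(T − 399) + 575×2.43×(T − 30.4) + 315×0.385×(T − 30.4) = 0
1529.5 T = 50541
T = 50541 / 1529.5 = 33 °C

T_f ≈ 33.0 °C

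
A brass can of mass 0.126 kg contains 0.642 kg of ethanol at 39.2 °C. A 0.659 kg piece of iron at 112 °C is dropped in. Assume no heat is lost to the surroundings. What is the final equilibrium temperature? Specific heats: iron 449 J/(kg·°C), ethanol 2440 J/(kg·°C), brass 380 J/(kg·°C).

T_f ≈ 50.5 °C

Energy conservation, ΣQ = 0:
0.659×449×(T − 112) + 0.642×2440×(T − 39.2) + 0.126×380×(T − 39.2) = 0
295.89(T − 112) + 1566.5(T − 39.2) + 47.88(T − 39.2) = 0
1910.3 T = 96423
T = 96423/1910.3 ≈ 50.48 °C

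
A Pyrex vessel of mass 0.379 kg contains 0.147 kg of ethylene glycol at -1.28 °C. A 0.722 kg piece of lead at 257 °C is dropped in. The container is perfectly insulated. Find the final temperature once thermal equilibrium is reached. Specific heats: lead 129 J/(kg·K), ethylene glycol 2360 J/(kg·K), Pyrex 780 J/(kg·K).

T_f ≈ 31.4 °C

Setting the total heat transfer to zero:
0.722*129*(T − 257) + 0.147*2360*(T − (-1.28)) + 0.379*780*(T − (-1.28)) = 0
735.68 T = 23114
T = 23114 / 735.68 = 31.4 °C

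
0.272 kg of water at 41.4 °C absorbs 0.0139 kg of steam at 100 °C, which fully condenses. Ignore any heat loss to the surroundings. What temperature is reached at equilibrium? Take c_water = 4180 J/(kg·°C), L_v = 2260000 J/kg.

Conservation of energy gives ΣQ = 0:
latent heat released on condensation: 0.0139×2260000 = 31414
  condensed water 100 °C→T: 58.1(T − 100)
  water warms: 0.272×4180×(T − 41.4) = 1137(T − 41.4)
1195.1 T = 31414 + 5810.2 + 47070 = 84294
T ≈ 70.54 °C (< 100 °C, so full condensation is consistent).

T_f ≈ 70.5 °C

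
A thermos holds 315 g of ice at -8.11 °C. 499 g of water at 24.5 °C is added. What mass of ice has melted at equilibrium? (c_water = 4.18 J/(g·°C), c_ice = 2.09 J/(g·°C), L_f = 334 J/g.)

m_melted ≈ 137 g

Water can give up m c ΔT = 499×4.18×24.5 = 51103 J before reaching 0 °C.
Warming the ice to 0 °C takes 315×2.09×8.11 = 5339.2 J, leaving 45763 J for melting.
To melt every bit of ice: 315×334 = 105210 J.
Since 45763 < 105210 J, not all the ice melts; equilibrium is at 0 °C.
Mass melted = 45763/334 ≈ 137 g.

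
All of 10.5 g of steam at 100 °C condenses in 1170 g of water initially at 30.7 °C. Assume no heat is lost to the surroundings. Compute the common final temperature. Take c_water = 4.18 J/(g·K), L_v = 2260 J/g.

Energy conservation, ΣQ = 0:
latent heat released on condensation: 10.5×2260 = 23730
  condensate cools 100→T: 10.5×4.18×(T − 100) = 43.89(T − 100)
  water warms: 1170×4.18×(T − 30.7) = 4890.6(T − 30.7)
4934.5 T = 23730 + 4389 + 150141 = 178260
T ≈ 36.13 °C, under the boiling point, so the assumption holds.

T_f ≈ 36.1 °C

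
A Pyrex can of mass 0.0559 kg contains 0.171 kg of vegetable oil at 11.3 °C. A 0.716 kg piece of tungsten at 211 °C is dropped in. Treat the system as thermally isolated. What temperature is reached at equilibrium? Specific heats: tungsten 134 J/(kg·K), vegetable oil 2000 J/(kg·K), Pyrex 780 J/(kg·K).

Let T be the final temperature. ΣQ_i = 0:
0.716*134*(T − 211) + 0.171*2000*(T − 11.3) + 0.0559*780*(T − 11.3) = 0
481.55 T = 24601
T = 24601 / 481.55 = 51.1 °C

T_f ≈ 51.1 °C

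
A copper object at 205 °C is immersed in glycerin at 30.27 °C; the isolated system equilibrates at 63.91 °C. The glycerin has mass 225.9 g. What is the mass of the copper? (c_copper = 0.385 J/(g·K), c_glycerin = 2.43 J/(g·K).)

m ≈ 340 g

Let T be the final temperature. ΣQ_i = 0:
m×0.385×(63.91 − 205) + 225.9×2.43×(63.91 − 30.27) = 0
-54.32 m = -18466
m = -18466/-54.32 ≈ 340 g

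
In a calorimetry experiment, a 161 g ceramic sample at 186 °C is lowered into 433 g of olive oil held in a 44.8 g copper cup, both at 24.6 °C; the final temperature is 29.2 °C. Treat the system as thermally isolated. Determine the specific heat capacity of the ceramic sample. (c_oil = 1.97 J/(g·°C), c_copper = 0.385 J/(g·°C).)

Taking heat into each body as positive, Σ m c ΔT = 0:
161·c·(29.2 − 186) + 433·1.97·(29.2 − 24.6) + 44.8·0.385·(29.2 − 24.6) = 0
-25245 c = -4003.2
c = -4003.2/-25245 ≈ 0.1586 J/(g·°C)

c ≈ 0.159 J/(g·°C)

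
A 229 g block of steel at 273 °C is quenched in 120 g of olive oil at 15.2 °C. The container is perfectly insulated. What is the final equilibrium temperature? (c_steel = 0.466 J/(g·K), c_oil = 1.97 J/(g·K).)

T_f ≈ 95.4 °C

Setting the total heat transfer to zero:
229×0.466×(T − 273) + 120×1.97×(T − 15.2) = 0
106.71(T − 273) + 236.4(T − 15.2) = 0
(106.71 + 236.4) T = 106.71×273 + 236.4×15.2
T = 32726/343.11 ≈ 95.38 °C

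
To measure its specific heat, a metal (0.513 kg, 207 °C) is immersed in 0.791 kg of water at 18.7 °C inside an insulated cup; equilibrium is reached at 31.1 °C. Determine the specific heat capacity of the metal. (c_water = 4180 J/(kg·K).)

c ≈ 454 J/(kg·K)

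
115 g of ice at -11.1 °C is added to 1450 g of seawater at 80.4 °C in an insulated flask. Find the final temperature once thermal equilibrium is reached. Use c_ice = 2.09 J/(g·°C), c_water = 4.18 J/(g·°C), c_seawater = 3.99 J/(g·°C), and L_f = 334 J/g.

Energy conservation, ΣQ = 0:
ice -11.1→0 °C: 115·2.09·11.1 = 2667.9; latent heat to melt: 115·334 = 38410; meltwater 0→T: 115·4.18·T = 480.7 T; seawater: 5785.5(T − 80.4)
6266.2 T = 465154 − 41078 = 424076
T ≈ 67.68 °C — above 0 °C, consistent with complete melting.

T_f ≈ 67.7 °C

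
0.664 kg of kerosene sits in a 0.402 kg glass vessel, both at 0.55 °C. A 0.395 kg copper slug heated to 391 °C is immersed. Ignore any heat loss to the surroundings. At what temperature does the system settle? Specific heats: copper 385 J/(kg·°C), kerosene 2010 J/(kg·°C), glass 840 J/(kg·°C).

T_f ≈ 33.1 °C

Net heat exchanged in the isolated system is zero:
0.395·385·(T − 391) + 0.664·2010·(T − 0.55) + 0.402·840·(T − 0.55) = 0
152.08(T − 391) + 1334.6(T − 0.55) + 337.68(T − 0.55) = 0
1824.4 T = 60381
T ≈ 33.10 °C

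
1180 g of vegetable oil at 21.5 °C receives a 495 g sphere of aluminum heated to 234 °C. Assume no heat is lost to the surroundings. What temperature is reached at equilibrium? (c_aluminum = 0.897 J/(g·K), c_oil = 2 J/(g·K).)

T_f ≈ 55.1 °C

T_f is the heat-capacity-weighted average of the initial temperatures:
T_f = (444.01×234 + 2360×21.5) / (444.01 + 2360)
    = 154640 / 2804 ≈ 55.15 °C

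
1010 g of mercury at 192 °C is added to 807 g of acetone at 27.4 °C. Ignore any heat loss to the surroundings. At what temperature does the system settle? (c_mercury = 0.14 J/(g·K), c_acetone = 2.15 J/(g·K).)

T_f ≈ 39.8 °C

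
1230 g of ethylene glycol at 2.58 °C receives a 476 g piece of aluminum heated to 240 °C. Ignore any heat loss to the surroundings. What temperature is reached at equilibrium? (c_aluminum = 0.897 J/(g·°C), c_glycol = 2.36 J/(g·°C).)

Heat lost by the aluminum equals heat gained by the glycol:
476*0.897*(240 − T) = 1230*2.36*(T − 2.58)
426.97(240 − T) = 2902.8(T − 2.58)
3329.8 T = 109963  ⇒  T ≈ 33.02 °C

T_f ≈ 33.0 °C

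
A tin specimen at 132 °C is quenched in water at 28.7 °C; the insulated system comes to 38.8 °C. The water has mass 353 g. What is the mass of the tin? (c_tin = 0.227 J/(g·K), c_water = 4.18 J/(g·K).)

m ≈ 704 g

Heat lost by the tin = heat gained by the water:
m·0.227·(132 − 38.8) = 353·4.18·(38.8 − 28.7)
21.16 m = 14903  ⇒  m ≈ 704.4 g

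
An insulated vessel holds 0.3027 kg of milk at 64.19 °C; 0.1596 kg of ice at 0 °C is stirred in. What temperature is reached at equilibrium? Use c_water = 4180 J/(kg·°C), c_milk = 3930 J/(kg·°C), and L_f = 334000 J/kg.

T_f ≈ 12.4 °C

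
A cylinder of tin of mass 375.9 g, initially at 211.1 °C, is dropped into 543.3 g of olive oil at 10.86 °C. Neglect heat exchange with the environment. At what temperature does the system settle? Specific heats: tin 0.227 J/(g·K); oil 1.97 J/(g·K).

T_f ≈ 25.6 °C

T_f = Σ m_i c_i T_i / Σ m_i c_i:
T_f = (85.33·211.1 + 1070.3·10.86) / (85.33 + 1070.3)
    = 29636 / 1155.6 ≈ 25.65 °C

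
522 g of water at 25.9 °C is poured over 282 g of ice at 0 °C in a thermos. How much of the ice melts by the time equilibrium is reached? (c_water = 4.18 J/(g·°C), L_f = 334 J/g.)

m_melted ≈ 169 g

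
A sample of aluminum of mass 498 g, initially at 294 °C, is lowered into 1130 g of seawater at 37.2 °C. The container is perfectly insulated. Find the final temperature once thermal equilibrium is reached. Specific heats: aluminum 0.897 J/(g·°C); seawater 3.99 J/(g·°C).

T_f ≈ 60.3 °C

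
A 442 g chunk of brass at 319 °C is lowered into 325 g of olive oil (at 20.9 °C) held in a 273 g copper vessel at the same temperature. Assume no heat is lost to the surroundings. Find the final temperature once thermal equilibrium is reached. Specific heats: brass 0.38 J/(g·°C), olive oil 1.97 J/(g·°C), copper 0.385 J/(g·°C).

Net heat exchanged in the isolated system is zero:
442*0.38*(T − 319) + 325*1.97*(T − 20.9) + 273*0.385*(T − 20.9) = 0
(167.96 + 640.25 + 105.11) T = 167.96*319 + 640.25*20.9 + 105.11*20.9
T = 69157 / 913.32 = 75.7 °C

T_f ≈ 75.7 °C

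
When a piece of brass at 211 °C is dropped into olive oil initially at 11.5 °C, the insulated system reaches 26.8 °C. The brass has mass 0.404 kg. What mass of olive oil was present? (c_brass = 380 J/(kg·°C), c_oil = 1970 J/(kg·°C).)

|Q_brass| = |Q_oil|:
0.404·380·(211 − 26.8) = m·1970·(26.8 − 11.5)
30141 m = 28278  ⇒  m ≈ 0.9382 kg

m ≈ 0.938 kg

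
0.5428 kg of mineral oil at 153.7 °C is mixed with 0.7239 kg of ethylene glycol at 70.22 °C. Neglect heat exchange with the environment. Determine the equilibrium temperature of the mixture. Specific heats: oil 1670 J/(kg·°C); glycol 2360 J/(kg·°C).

Heat lost by the oil equals heat gained by the glycol:
0.5428·1670·(153.7 − T) = 0.7239·2360·(T − 70.22)
906.48(153.7 − T) = 1708.4(T − 70.22)
2614.9 T = 259289  ⇒  T ≈ 99.16 °C

T_f ≈ 99.2 °C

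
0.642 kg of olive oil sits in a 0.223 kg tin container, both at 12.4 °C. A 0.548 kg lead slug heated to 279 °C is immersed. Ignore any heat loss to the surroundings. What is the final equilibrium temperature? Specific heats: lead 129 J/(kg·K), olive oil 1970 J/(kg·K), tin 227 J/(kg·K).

With ΣQ=0 the equilibrium temperature is the m·c-weighted mean:
T_f = (70.69·279 + 1264.7·12.4 + 50.62·12.4) / (70.69 + 1264.7 + 50.62)
    = 36034 / 1386.1 ≈ 26.00 °C

T_f ≈ 26.0 °C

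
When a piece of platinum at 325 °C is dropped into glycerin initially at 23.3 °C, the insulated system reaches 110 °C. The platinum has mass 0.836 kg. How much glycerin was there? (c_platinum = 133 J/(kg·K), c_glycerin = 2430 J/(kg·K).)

Energy conservation, ΣQ = 0:
0.836×133×(110 − 325) + m×2430×(110 − 23.3) = 0
210681 m = 23905
m = 23905/210681 ≈ 0.1135 kg

m ≈ 0.113 kg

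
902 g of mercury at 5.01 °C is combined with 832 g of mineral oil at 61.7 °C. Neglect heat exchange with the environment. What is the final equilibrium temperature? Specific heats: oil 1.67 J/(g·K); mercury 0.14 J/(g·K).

Net heat exchanged in the isolated system is zero:
832*1.67*(T − 61.7) + 902*0.14*(T − 5.01) = 0
1389.4(T − 61.7) + 126.28(T − 5.01) = 0
1515.7 T = 86361
T ≈ 56.98 °C

T_f ≈ 57.0 °C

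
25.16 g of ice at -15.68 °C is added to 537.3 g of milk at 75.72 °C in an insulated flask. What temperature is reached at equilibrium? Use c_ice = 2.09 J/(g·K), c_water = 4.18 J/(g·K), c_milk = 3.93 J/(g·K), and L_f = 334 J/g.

T_f ≈ 68.0 °C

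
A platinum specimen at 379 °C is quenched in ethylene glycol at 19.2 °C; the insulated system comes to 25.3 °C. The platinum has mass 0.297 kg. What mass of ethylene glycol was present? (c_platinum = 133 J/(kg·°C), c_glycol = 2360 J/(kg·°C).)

Heat lost by the platinum = heat gained by the glycol:
0.297×133×(379 − 25.3) = m×2360×(25.3 − 19.2)
14396 m = 13972  ⇒  m ≈ 0.9705 kg

m ≈ 0.971 kg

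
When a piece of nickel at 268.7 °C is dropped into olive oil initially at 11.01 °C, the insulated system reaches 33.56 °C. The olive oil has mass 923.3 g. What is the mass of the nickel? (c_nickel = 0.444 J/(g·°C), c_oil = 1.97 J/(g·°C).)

Heat gained plus heat lost sum to zero:
m×0.444×(33.56 − 268.7) + 923.3×1.97×(33.56 − 11.01) = 0
-104.4 m = -41016
m = -41016/-104.4 ≈ 392.9 g

m ≈ 393 g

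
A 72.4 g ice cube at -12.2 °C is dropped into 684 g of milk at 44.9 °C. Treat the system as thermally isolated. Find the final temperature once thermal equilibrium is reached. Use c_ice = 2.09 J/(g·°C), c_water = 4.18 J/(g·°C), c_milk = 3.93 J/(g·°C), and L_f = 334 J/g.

Energy conservation, ΣQ = 0:
warm ice to 0 °C: 72.4·2.09·(0 − (-12.2)) = 1846.1
  latent heat to melt: 72.4·334 = 24182
  warm the meltwater: 302.63 T
  milk cools: 684·3.93·(T − 44.9) = 2688.1(T − 44.9)
2990.8 T = 120697 − 26028 = 94669
T ≈ 31.65 °C. Since T > 0 °C, the all-ice-melts assumption holds.

T_f ≈ 31.7 °C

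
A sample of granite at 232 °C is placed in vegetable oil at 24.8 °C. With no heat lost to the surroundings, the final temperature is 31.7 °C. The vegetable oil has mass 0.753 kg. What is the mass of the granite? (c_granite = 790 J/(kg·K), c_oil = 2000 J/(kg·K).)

Heat lost by the granite = heat gained by the oil:
m·790·(232 − 31.7) = 0.753·2000·(31.7 − 24.8)
158237 m = 10391  ⇒  m ≈ 0.06567 kg

m ≈ 0.0657 kg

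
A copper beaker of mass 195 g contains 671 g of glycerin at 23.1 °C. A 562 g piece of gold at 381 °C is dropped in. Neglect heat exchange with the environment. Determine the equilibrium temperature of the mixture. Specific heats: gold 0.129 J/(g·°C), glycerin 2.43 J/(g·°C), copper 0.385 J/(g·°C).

Net heat exchanged in the isolated system is zero:
562*0.129*(T − 381) + 671*2.43*(T − 23.1) + 195*0.385*(T − 23.1) = 0
(72.5 + 1630.5 + 75.08) T = 72.5*381 + 1630.5*23.1 + 75.08*23.1
T ≈ 37.69 °C

T_f ≈ 37.7 °C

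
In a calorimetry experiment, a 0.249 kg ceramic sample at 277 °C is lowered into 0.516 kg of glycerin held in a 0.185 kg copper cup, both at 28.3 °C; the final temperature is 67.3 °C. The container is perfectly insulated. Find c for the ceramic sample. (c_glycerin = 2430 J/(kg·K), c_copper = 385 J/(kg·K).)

c ≈ 990 J/(kg·K)

Net heat exchanged in the isolated system is zero:
0.249×c×(67.3 − 277) + 0.516×2430×(67.3 − 28.3) + 0.185×385×(67.3 − 28.3) = 0
-52.22 c = -51679
c = -51679/-52.22 ≈ 989.7 J/(kg·K)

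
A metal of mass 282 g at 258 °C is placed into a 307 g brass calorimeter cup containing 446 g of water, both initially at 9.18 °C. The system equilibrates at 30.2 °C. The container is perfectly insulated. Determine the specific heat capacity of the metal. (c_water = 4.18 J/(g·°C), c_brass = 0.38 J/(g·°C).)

Setting the total heat transfer to zero:
282·c·(30.2 − 258) + 446·4.18·(30.2 − 9.18) + 307·0.38·(30.2 − 9.18) = 0
-64240 c = -41639
c = -41639/-64240 ≈ 0.6482 J/(g·°C)

c ≈ 0.648 J/(g·°C)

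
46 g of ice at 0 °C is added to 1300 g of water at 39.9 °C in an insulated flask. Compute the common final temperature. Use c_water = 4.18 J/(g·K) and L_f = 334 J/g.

T_f ≈ 35.8 °C

Let T be the final temperature. ΣQ_i = 0:
latent heat to melt: 46·334 = 15364; warm the meltwater: 192.28 T; water cools: 1300·4.18·(T − 39.9) = 5434(T − 39.9)
5626.3 T = 216817 − 15364 = 201453
T ≈ 35.81 °C. Since T > 0 °C, the all-ice-melts assumption holds.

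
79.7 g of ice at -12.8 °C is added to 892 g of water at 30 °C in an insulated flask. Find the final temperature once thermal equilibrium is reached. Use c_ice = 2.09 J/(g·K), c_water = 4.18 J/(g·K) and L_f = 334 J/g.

Setting the total heat transfer to zero:
ice -12.8→0 °C: 79.7·2.09·12.8 = 2132.1; fusion: m_ice L_f = 79.7·334 = 26620; meltwater 0→T: 79.7·4.18·T = 333.15 T; water: 3728.6(T − 30)
4061.7 T = 111857 − 28752 = 83105
T ≈ 20.46 °C (positive, so assuming full melt was valid).

T_f ≈ 20.5 °C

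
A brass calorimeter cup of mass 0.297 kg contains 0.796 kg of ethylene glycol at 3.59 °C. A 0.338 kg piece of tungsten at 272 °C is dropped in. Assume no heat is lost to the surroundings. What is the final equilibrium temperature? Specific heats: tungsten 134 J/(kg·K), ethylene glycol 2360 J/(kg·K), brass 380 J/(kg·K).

T_f ≈ 9.6 °C

Energy conservation, ΣQ = 0:
0.338×134×(T − 272) + 0.796×2360×(T − 3.59) + 0.297×380×(T − 3.59) = 0
(45.29 + 1878.6 + 112.86) T = 45.29×272 + 1878.6×3.59 + 112.86×3.59
T = 19469 / 2036.7 = 9.56 °C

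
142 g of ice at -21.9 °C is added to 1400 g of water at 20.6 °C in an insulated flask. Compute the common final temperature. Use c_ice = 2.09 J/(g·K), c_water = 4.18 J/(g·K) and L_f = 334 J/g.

Energy conservation, ΣQ = 0:
ice -21.9→0 °C: 142·2.09·21.9 = 6499.5; melt ice: 142·334 = 47428; warm the meltwater: 593.56 T; water cools: 1400·4.18·(T − 20.6) = 5852(T − 20.6)
6445.6 T = 120551 − 53927 = 66624
T ≈ 10.34 °C (positive, so assuming full melt was valid).

T_f ≈ 10.3 °C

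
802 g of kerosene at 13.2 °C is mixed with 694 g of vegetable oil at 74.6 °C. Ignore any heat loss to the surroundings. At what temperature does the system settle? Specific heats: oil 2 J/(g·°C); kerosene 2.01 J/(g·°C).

T_f is the heat-capacity-weighted average of the initial temperatures:
T_f = (1388·74.6 + 1612·13.2) / (1388 + 1612)
    = 124823 / 3000 ≈ 41.61 °C

T_f ≈ 41.6 °C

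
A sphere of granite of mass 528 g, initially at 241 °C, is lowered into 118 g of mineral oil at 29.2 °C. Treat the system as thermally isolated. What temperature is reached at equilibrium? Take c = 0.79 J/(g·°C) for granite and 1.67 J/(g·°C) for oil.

T_f ≈ 173.0 °C

Setting the total heat transfer to zero:
528·0.79·(T − 241) + 118·1.67·(T − 29.2) = 0
614.18 T = 106280
T = 106280 / 614.18 = 173 °C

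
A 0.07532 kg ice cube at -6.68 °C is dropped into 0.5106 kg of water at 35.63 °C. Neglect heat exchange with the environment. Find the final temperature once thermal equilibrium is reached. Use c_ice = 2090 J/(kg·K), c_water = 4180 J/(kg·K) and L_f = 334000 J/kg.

T_f ≈ 20.3 °C

Let T be the final temperature. ΣQ_i = 0:
ice -6.68→0 °C: 0.07532×2090×6.68 = 1051.6; latent heat to melt: 0.07532×334000 = 25157; warm the meltwater: 314.84 T; water: 2134.3(T − 35.63)
2449.1 T = 76045 − 26208 = 49837
T ≈ 20.35 °C — above 0 °C, consistent with complete melting.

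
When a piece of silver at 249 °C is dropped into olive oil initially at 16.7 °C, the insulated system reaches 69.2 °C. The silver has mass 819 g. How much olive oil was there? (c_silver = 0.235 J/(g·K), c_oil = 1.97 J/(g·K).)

m ≈ 335 g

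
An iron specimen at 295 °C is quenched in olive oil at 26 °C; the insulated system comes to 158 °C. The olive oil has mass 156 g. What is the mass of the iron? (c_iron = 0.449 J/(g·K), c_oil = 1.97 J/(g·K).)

m ≈ 659 g

|Q_iron| = |Q_oil|:
m·0.449·(295 − 158) = 156·1.97·(158 − 26)
61.51 m = 40566  ⇒  m ≈ 659.5 g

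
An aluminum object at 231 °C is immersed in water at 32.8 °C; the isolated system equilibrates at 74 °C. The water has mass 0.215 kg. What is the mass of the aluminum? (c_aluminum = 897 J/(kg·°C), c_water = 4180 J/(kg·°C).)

Heat lost by the aluminum = heat gained by the water:
m·897·(231 − 74) = 0.215·4180·(74 − 32.8)
140829 m = 37026  ⇒  m ≈ 0.2629 kg

m ≈ 0.263 kg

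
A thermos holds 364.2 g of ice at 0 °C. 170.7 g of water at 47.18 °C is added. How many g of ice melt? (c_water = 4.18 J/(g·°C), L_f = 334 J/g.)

Cooling the water to 0 °C releases 170.7×4.18×47.18 = 33664 J.
Fully melting the ice requires m_ice L_f = 364.2×334 = 121643 J.
33664 J < 121643 J, so only part of the ice melts and the system sits at 0 °C.
Mass melted = 33664/334 ≈ 100.8 g.

m_melted ≈ 101 g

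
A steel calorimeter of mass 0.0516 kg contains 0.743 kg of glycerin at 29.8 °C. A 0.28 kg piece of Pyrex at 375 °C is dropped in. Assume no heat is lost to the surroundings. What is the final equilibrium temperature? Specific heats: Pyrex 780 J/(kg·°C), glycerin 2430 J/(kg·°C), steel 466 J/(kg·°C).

T_f ≈ 66.6 °C

Net heat exchanged in the isolated system is zero:
0.28*780*(T − 375) + 0.743*2430*(T − 29.8) + 0.0516*466*(T − 29.8) = 0
218.4(T − 375) + 1805.5(T − 29.8) + 24.05(T − 29.8) = 0
(218.4 + 1805.5 + 24.05) T = 218.4*375 + 1805.5*29.8 + 24.05*29.8
T ≈ 66.61 °C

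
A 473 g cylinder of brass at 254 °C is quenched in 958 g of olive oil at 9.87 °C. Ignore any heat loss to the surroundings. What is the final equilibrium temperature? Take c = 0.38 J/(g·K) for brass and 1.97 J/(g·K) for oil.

T_f ≈ 31.1 °C

Taking heat into each body as positive, Σ m c ΔT = 0:
473*0.38*(T − 254) + 958*1.97*(T − 9.87) = 0
179.74(T − 254) + 1887.3(T − 9.87) = 0
(179.74 + 1887.3) T = 179.74*254 + 1887.3*9.87
T = 64281 / 2067 = 31.1 °C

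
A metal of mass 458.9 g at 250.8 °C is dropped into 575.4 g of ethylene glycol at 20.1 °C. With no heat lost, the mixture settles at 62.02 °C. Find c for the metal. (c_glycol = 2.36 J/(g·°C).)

c ≈ 0.657 J/(g·°C)

Heat lost by the metal = heat gained by the glycol:
458.9×c×(250.8 − 62.02) = 575.4×2.36×(62.02 − 20.1)
86631 c = 56925  ⇒  c ≈ 0.6571 J/(g·°C)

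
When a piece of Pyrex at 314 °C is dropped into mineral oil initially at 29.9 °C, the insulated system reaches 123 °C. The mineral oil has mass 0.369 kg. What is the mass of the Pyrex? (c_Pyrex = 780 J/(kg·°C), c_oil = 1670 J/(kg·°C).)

m ≈ 0.385 kg

Heat lost by the Pyrex = heat gained by the oil:
m·780·(314 − 123) = 0.369·1670·(123 − 29.9)
148980 m = 57371  ⇒  m ≈ 0.3851 kg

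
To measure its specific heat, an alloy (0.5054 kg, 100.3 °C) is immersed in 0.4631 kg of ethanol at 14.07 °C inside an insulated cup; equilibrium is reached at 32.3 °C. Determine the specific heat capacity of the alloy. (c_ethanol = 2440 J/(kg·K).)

c ≈ 599 J/(kg·K)

m_s c (T_s − T_f) = m_ethanol c_ethanol (T_f − T_0):
0.5054×c×(100.3 − 32.3) = 0.4631×2440×(32.3 − 14.07)
34.37 c = 20599  ⇒  c ≈ 599.4 J/(kg·K)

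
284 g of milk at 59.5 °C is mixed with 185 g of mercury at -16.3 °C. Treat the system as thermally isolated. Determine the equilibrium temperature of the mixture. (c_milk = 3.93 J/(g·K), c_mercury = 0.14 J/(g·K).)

T_f ≈ 57.8 °C

Let T be the final temperature. ΣQ_i = 0:
284*3.93*(T − 59.5) + 185*0.14*(T − (-16.3)) = 0
1142 T = 65987
T ≈ 57.78 °C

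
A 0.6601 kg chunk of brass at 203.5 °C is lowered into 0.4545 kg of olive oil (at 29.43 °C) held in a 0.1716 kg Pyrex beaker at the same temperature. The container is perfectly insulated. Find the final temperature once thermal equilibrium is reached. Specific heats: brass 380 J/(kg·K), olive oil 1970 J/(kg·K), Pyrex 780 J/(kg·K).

T_f ≈ 63.5 °C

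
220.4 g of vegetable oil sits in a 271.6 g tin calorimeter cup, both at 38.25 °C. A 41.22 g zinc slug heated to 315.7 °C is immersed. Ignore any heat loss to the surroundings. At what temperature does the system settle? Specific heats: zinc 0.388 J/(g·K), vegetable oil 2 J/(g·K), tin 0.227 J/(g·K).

T_f ≈ 46.8 °C

Let T be the final temperature. ΣQ_i = 0:
41.22·0.388·(T − 315.7) + 220.4·2·(T − 38.25) + 271.6·0.227·(T − 38.25) = 0
15.99(T − 315.7) + 440.8(T − 38.25) + 61.65(T − 38.25) = 0
518.45 T = 24268
T = 24268 / 518.45 = 46.8 °C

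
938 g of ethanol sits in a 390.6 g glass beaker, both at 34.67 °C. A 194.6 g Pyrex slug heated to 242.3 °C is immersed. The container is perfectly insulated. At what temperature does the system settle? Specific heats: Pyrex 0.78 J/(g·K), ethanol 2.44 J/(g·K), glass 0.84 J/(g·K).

T_f ≈ 46.1 °C

Taking heat into each body as positive, Σ m c ΔT = 0:
194.6·0.78·(T − 242.3) + 938·2.44·(T − 34.67) + 390.6·0.84·(T − 34.67) = 0
2768.6 T = 127504
T = 127504 / 2768.6 = 46.1 °C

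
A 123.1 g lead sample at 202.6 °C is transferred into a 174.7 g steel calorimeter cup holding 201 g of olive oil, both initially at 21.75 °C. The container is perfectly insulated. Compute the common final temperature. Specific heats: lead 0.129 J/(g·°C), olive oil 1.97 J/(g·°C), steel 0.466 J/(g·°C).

T_f ≈ 27.6 °C

With ΣQ=0 the equilibrium temperature is the m·c-weighted mean:
T_f = (15.88*202.6 + 395.97*21.75 + 81.41*21.75) / (15.88 + 395.97 + 81.41)
    = 13600 / 493.26 ≈ 27.57 °C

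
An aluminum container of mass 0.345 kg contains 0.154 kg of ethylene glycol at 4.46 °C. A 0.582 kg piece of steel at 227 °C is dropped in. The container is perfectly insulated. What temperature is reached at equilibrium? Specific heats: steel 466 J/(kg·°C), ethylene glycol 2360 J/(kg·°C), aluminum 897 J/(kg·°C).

Let T be the final temperature. ΣQ_i = 0:
0.582*466*(T − 227) + 0.154*2360*(T − 4.46) + 0.345*897*(T − 4.46) = 0
(271.21 + 363.44 + 309.46) T = 271.21*227 + 363.44*4.46 + 309.46*4.46
T ≈ 68.39 °C

T_f ≈ 68.4 °C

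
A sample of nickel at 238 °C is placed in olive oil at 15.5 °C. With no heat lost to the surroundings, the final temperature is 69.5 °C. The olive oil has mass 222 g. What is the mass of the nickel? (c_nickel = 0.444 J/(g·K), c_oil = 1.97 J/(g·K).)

Conservation of energy gives ΣQ = 0:
m·0.444·(69.5 − 238) + 222·1.97·(69.5 − 15.5) = 0
-74.81 m = -23616
m = -23616/-74.81 ≈ 315.7 g

m ≈ 316 g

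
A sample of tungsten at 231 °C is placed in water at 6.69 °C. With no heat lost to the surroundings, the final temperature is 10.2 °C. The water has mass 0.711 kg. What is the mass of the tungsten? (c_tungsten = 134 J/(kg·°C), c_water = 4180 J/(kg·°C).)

m ≈ 0.353 kg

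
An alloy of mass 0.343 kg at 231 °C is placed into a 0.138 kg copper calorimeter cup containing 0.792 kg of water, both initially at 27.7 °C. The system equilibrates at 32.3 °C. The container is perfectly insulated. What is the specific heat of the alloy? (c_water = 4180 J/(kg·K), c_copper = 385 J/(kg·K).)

c ≈ 227 J/(kg·K)

Setting the total heat transfer to zero:
0.343×c×(32.3 − 231) + 0.792×4180×(32.3 − 27.7) + 0.138×385×(32.3 − 27.7) = 0
-68.15 c = -15473
c = -15473/-68.15 ≈ 227 J/(kg·K)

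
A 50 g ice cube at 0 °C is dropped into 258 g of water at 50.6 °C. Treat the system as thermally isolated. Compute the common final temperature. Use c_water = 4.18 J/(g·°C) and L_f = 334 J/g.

Conservation of energy gives ΣQ = 0:
latent heat to melt: 50·334 = 16700; meltwater 0→T: 50·4.18·T = 209 T; water: 1078.4(T − 50.6)
1287.4 T = 54569 − 16700 = 37869
T ≈ 29.41 °C — above 0 °C, consistent with complete melting.

T_f ≈ 29.4 °C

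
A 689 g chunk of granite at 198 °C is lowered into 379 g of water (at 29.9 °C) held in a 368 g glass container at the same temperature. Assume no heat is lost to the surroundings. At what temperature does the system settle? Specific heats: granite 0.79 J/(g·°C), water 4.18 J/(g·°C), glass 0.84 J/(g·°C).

Taking heat into each body as positive, Σ m c ΔT = 0:
689×0.79×(T − 198) + 379×4.18×(T − 29.9) + 368×0.84×(T − 29.9) = 0
544.31(T − 198) + 1584.2(T − 29.9) + 309.12(T − 29.9) = 0
(544.31 + 1584.2 + 309.12) T = 544.31×198 + 1584.2×29.9 + 309.12×29.9
T = 164384 / 2437.6 = 67.4 °C

T_f ≈ 67.4 °C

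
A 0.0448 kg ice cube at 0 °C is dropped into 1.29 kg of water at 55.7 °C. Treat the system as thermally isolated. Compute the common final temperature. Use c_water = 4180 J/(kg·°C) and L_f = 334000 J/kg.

T_f ≈ 51.1 °C

Let T be the final temperature. ΣQ_i = 0:
fusion: m_ice L_f = 0.0448×334000 = 14963
  meltwater 0→T: 0.0448×4180×T = 187.26 T
  water cools: 1.29×4180×(T − 55.7) = 5392.2(T − 55.7)
5579.5 T = 300346 − 14963 = 285382
T ≈ 51.15 °C — above 0 °C, consistent with complete melting.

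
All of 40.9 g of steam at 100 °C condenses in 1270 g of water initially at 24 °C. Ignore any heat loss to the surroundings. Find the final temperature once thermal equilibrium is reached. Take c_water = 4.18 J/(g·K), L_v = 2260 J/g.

Setting the total heat transfer to zero:
steam→water at 100 °C releases m L_v = 40.9×2260 = 92434
  condensed water 100 °C→T: 170.96(T − 100)
  water warms: 1270×4.18×(T − 24) = 5308.6(T − 24)
5479.6 T = 92434 + 17096 + 127406 = 236937
T ≈ 43.24 °C (< 100 °C, so full condensation is consistent).

T_f ≈ 43.2 °C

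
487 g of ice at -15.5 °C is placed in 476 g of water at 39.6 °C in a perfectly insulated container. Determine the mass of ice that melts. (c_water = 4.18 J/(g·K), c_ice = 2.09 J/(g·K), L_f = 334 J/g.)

Heat available from the water dropping to 0 °C: 476·4.18·39.6 = 78791 J.
Of that, 487·2.09·15.5 = 15776 J goes to bring the ice to 0 °C, leaving 63015 J.
Melting all 487 g of ice would need 487·334 = 162658 J.
Since 63015 < 162658 J, not all the ice melts; equilibrium is at 0 °C.
m_melt = 63015 / L_f = 188.7 g.

m_melted ≈ 189 g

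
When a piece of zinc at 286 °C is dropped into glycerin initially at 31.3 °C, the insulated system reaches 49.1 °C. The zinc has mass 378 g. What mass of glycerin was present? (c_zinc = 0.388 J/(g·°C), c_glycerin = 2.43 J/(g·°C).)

Net heat exchanged in the isolated system is zero:
378×0.388×(49.1 − 286) + m×2.43×(49.1 − 31.3) = 0
43.25 m = 34745
m = 34745/43.25 ≈ 803.3 g

m ≈ 803 g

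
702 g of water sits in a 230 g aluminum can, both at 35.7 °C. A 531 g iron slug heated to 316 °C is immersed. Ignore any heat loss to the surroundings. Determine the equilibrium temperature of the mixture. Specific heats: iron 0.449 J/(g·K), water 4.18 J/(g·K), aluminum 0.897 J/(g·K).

T_f ≈ 55.5 °C

Setting the total heat transfer to zero:
531*0.449*(T − 316) + 702*4.18*(T − 35.7) + 230*0.897*(T − 35.7) = 0
238.42(T − 316) + 2934.4(T − 35.7) + 206.31(T − 35.7) = 0
3379.1 T = 187462
T = 187462/3379.1 ≈ 55.48 °C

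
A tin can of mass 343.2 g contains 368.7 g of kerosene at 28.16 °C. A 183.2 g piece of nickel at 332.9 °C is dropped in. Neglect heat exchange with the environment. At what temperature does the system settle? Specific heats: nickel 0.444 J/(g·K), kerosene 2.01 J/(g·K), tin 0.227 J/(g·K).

T_f ≈ 55.7 °C

Conservation of energy gives ΣQ = 0:
183.2×0.444×(T − 332.9) + 368.7×2.01×(T − 28.16) + 343.2×0.227×(T − 28.16) = 0
900.33 T = 50141
T ≈ 55.69 °C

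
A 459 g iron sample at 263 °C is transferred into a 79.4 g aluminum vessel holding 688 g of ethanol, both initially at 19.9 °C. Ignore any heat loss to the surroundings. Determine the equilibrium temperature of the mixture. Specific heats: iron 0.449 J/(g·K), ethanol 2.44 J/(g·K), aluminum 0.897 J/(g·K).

Setting the total heat transfer to zero:
459·0.449·(T − 263) + 688·2.44·(T − 19.9) + 79.4·0.897·(T − 19.9) = 0
206.09(T − 263) + 1678.7(T − 19.9) + 71.22(T − 19.9) = 0
1956 T = 89026
T ≈ 45.51 °C

T_f ≈ 45.5 °C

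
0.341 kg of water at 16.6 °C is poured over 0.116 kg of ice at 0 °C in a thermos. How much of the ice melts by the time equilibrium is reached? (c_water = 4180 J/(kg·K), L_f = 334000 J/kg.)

m_melted ≈ 0.0708 kg

Cooling the water to 0 °C releases 0.341·4180·16.6 = 23661 J.
To melt every bit of ice: 0.116·334000 = 38744 J.
23661 J < 38744 J, so only part of the ice melts and the system sits at 0 °C.
Mass melted = 23661/334000 ≈ 0.07084 kg.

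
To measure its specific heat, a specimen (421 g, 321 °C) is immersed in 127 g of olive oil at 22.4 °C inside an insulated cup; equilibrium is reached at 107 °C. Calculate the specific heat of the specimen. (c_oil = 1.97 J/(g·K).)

Conservation of energy gives ΣQ = 0:
421×c×(107 − 321) + 127×1.97×(107 − 22.4) = 0
-90094 c = -21166
c = -21166/-90094 ≈ 0.2349 J/(g·K)

c ≈ 0.235 J/(g·K)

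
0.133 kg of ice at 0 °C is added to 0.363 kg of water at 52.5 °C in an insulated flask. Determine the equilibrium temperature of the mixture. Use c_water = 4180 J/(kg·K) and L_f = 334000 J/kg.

T_f ≈ 17.0 °C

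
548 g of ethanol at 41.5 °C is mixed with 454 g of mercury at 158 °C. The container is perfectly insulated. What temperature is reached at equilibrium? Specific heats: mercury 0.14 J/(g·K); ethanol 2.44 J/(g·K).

With ΣQ=0 the equilibrium temperature is the m·c-weighted mean:
T_f = (63.56*158 + 1337.1*41.5) / (63.56 + 1337.1)
    = 65533 / 1400.7 ≈ 46.79 °C

T_f ≈ 46.8 °C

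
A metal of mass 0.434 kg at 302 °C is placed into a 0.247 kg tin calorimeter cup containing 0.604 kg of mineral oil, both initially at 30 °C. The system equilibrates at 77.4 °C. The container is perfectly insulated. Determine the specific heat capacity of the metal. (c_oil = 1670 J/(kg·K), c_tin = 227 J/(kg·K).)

c ≈ 518 J/(kg·K)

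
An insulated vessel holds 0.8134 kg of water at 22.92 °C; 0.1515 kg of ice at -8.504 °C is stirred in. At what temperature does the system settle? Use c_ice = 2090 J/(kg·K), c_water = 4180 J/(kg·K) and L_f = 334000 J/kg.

Heat gained plus heat lost sum to zero:
ice -8.504→0 °C: 0.1515×2090×8.504 = 2692.7
  melt ice: 0.1515×334000 = 50601
  warm the meltwater: 633.27 T
  water: 3400(T − 22.92)
4033.3 T = 77928 − 53294 = 24635
T ≈ 6.11 °C (positive, so assuming full melt was valid).

T_f ≈ 6.1 °C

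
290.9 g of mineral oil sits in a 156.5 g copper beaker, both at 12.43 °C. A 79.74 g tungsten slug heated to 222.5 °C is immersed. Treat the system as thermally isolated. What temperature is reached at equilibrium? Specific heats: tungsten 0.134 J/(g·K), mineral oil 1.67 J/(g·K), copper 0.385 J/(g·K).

T_f ≈ 16.5 °C

With ΣQ=0 the equilibrium temperature is the m·c-weighted mean:
T_f = (10.69*222.5 + 485.8*12.43 + 60.25*12.43) / (10.69 + 485.8 + 60.25)
    = 9164.9 / 556.74 ≈ 16.46 °C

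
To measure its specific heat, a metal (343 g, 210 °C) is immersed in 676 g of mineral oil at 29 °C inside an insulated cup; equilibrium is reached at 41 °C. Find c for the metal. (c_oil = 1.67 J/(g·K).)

c ≈ 0.234 J/(g·K)

Let T be the final temperature. ΣQ_i = 0:
343·c·(41 − 210) + 676·1.67·(41 − 29) = 0
-57967 c = -13547
c = -13547/-57967 ≈ 0.2337 J/(g·K)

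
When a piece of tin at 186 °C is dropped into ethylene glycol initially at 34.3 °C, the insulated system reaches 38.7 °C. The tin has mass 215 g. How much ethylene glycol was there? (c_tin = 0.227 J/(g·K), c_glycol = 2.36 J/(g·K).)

|Q_tin| = |Q_glycol|:
215×0.227×(186 − 38.7) = m×2.36×(38.7 − 34.3)
10.38 m = 7189  ⇒  m ≈ 692.3 g

m ≈ 692 g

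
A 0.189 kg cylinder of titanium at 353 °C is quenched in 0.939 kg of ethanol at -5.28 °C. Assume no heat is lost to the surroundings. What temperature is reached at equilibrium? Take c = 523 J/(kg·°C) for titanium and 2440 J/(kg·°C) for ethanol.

Heat gained plus heat lost sum to zero:
0.189·523·(T − 353) + 0.939·2440·(T − (-5.28)) = 0
2390 T = 22796
T ≈ 9.54 °C

T_f ≈ 9.5 °C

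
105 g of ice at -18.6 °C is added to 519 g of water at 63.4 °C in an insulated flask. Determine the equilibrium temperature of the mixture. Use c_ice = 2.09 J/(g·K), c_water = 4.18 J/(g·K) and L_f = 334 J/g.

T_f ≈ 37.7 °C

Energy balance with sensible and latent terms:
warm ice to 0 °C: 105·2.09·(0 − (-18.6)) = 4081.8; fusion: m_ice L_f = 105·334 = 35070; meltwater 0→T: 105·4.18·T = 438.9 T; water cools: 519·4.18·(T − 63.4) = 2169.4(T − 63.4)
2608.3 T = 137541 − 39152 = 98389
T ≈ 37.72 °C (positive, so assuming full melt was valid).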